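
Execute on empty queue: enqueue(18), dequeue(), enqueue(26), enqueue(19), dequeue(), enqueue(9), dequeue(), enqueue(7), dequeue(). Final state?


enqueue(18) -> [18]
dequeue() returns 18 -> []
enqueue(26) -> [26]
enqueue(19) -> [26, 19]
dequeue() returns 26 -> [19]
enqueue(9) -> [19, 9]
dequeue() returns 19 -> [9]
enqueue(7) -> [9, 7]
dequeue() returns 9 -> [7]
Final queue (front to back): [7]


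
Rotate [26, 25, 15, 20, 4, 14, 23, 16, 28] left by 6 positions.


Left rotate by 6: [23, 16, 28, 26, 25, 15, 20, 4, 14]


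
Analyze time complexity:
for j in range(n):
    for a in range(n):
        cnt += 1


Per nesting level: O(n) * O(n) = O(n^2)
Complexity: O(n^2)


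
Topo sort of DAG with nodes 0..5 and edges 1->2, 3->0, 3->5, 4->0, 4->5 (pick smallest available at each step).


Kahn's algorithm, process smallest node first
Order: [1, 2, 3, 4, 0, 5]


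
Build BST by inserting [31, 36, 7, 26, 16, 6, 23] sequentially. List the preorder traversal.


Root = 31; build tree by BST insertion.
Preorder traversal: [31, 7, 6, 26, 16, 23, 36]


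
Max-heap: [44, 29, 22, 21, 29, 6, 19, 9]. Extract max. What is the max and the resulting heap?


Max = 44
Replace root with last, heapify down
Resulting heap: [29, 29, 22, 21, 9, 6, 19]


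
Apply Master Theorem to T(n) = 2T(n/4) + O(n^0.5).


a=2, b=4, c=0.5. log_4(2)=0.5 = c=0.5. Case 2: O(n^c log n) = O(sqrt(n) log n)
Complexity: O(sqrt(n) log n)


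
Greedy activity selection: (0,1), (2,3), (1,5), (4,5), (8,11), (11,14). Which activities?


Greedy: pick earliest-ending, then skip overlaps.
Selected (5 activities): [(0, 1), (2, 3), (4, 5), (8, 11), (11, 14)]


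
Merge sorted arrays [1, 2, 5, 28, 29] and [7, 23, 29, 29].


Compare heads, take smaller each step.
Merged: [1, 2, 5, 7, 23, 28, 29, 29, 29]


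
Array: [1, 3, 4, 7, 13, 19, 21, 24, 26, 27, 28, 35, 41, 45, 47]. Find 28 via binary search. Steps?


Search for 28:
[0,14] mid=7 arr[7]=24
[8,14] mid=11 arr[11]=35
[8,10] mid=9 arr[9]=27
[10,10] mid=10 arr[10]=28
Total: 4 comparisons


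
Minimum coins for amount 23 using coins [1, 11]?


dp[0]=0; dp[i]=1+min(dp[i-c] for c in coins)
...dp[18]=8, dp[19]=9, dp[20]=10, dp[21]=11, dp[22]=2, dp[23]=3
Minimum coins for 23 = 3


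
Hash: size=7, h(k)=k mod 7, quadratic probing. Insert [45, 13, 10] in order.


Insertions: 45->slot 3; 13->slot 6; 10->slot 4
Table: [None, None, None, 45, 10, None, 13]


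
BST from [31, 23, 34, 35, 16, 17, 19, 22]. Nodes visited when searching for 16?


BST root = 31
Search for 16: compare at each node
Path: [31, 23, 16]


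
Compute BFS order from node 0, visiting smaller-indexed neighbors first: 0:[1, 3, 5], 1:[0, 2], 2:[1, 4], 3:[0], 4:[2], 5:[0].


BFS queue: start with [0]
Visit order: [0, 1, 3, 5, 2, 4]


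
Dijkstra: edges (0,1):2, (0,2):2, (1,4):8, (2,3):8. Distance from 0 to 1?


Dijkstra from 0:
Distances: {0: 0, 1: 2, 2: 2, 3: 10, 4: 10}
Shortest distance to 1 = 2, path = [0, 1]


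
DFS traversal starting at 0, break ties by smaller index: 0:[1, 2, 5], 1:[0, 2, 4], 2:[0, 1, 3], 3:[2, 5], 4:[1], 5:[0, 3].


DFS stack-based: start with [0]
Visit order: [0, 1, 2, 3, 5, 4]


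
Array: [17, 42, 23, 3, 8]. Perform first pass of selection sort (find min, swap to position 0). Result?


After one pass: [3, 42, 23, 17, 8]


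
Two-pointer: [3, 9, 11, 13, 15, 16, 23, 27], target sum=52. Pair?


Two pointers: lo=0, hi=7
No pair sums to 52


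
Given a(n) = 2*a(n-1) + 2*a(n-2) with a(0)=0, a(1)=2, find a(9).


Build bottom-up:
...a(7)=656, a(8)=1792, a(9)=2*1792+2*656=4896


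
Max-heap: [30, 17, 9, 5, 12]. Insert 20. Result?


Append 20: [30, 17, 9, 5, 12, 20]
Bubble up: swap idx 5(20) with idx 2(9)
Result: [30, 17, 20, 5, 12, 9]


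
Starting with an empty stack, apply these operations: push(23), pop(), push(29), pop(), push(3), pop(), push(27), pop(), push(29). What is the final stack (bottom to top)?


push(23) -> [23]
pop() returns 23 -> []
push(29) -> [29]
pop() returns 29 -> []
push(3) -> [3]
pop() returns 3 -> []
push(27) -> [27]
pop() returns 27 -> []
push(29) -> [29]
Final stack (bottom to top): [29]


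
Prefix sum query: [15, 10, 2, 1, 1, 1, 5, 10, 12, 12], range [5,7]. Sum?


Prefix sums: [0, 15, 25, 27, 28, 29, 30, 35, 45, 57, 69]
Sum[5..7] = prefix[8] - prefix[5] = 45 - 29 = 16


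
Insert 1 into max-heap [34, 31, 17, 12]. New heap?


Append 1: [34, 31, 17, 12, 1]
Bubble up: no swaps needed
Result: [34, 31, 17, 12, 1]


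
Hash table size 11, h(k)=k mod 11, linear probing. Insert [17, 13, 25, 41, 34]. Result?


Insertions: 17->slot 6; 13->slot 2; 25->slot 3; 41->slot 8; 34->slot 1
Table: [None, 34, 13, 25, None, None, 17, None, 41, None, None]


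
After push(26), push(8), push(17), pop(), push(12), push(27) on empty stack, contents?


push(26) -> [26]
push(8) -> [26, 8]
push(17) -> [26, 8, 17]
pop() returns 17 -> [26, 8]
push(12) -> [26, 8, 12]
push(27) -> [26, 8, 12, 27]
Final stack (bottom to top): [26, 8, 12, 27]


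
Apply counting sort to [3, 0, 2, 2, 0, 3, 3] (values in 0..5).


Count array: [2, 0, 2, 3, 0, 0]
Reconstruct: [0, 0, 2, 2, 3, 3, 3]


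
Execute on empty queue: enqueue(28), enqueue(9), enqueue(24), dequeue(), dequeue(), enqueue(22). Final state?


enqueue(28) -> [28]
enqueue(9) -> [28, 9]
enqueue(24) -> [28, 9, 24]
dequeue() returns 28 -> [9, 24]
dequeue() returns 9 -> [24]
enqueue(22) -> [24, 22]
Final queue (front to back): [24, 22]


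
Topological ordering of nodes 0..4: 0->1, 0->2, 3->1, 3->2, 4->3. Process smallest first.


Kahn's algorithm, process smallest node first
Order: [0, 4, 3, 1, 2]


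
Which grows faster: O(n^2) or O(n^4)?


quadratic grows slower than quartic
O(n^2) is asymptotically smaller; O(n^4) grows faster


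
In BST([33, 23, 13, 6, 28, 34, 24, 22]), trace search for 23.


BST root = 33
Search for 23: compare at each node
Path: [33, 23]


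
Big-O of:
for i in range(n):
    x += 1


Per nesting level: O(n) = O(n)
Complexity: O(n)


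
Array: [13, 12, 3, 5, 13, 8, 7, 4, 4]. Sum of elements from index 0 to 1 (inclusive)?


Prefix sums: [0, 13, 25, 28, 33, 46, 54, 61, 65, 69]
Sum[0..1] = prefix[2] - prefix[0] = 25 - 0 = 25


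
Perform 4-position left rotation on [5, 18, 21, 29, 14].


Left rotate by 4: [14, 5, 18, 21, 29]


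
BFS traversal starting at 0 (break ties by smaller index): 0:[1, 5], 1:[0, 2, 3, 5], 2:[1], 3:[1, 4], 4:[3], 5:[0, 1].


BFS queue: start with [0]
Visit order: [0, 1, 5, 2, 3, 4]


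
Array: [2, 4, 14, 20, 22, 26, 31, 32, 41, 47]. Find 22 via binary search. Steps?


Search for 22:
[0,9] mid=4 arr[4]=22
Total: 1 comparisons


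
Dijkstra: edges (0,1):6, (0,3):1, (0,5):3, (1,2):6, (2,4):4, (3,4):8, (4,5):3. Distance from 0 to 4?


Dijkstra from 0:
Distances: {0: 0, 1: 6, 2: 10, 3: 1, 4: 6, 5: 3}
Shortest distance to 4 = 6, path = [0, 5, 4]


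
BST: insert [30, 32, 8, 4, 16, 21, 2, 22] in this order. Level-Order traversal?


Root = 30; build tree by BST insertion.
Level-Order traversal: [30, 8, 32, 4, 16, 2, 21, 22]


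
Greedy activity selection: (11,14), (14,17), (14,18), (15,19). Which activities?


Greedy: pick earliest-ending, then skip overlaps.
Selected (2 activities): [(11, 14), (14, 17)]


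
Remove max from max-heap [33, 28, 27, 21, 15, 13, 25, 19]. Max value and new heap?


Max = 33
Replace root with last, heapify down
Resulting heap: [28, 21, 27, 19, 15, 13, 25]


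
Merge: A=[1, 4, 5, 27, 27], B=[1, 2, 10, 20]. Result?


Compare heads, take smaller each step.
Merged: [1, 1, 2, 4, 5, 10, 20, 27, 27]


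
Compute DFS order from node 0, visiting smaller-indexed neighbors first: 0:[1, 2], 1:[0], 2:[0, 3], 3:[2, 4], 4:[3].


DFS stack-based: start with [0]
Visit order: [0, 1, 2, 3, 4]


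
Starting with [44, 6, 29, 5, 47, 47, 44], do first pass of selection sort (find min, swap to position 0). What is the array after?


After one pass: [5, 6, 29, 44, 47, 47, 44]


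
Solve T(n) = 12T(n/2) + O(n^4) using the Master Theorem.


a=12, b=2, c=4. log_2(12)=3.585 < c=4. Case 3: O(n^c) = O(n^4)
Complexity: O(n^4)


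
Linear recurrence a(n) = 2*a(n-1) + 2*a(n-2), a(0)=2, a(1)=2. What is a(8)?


Build bottom-up:
...a(6)=416, a(7)=1136, a(8)=2*1136+2*416=3104


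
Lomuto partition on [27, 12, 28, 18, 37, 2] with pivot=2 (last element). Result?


Elements <= 2 go left of pivot.
Result: [2, 12, 28, 18, 37, 27], pivot at index 0


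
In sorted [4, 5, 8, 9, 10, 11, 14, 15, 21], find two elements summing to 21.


Two pointers: lo=0, hi=8
Found pair: (10, 11) summing to 21


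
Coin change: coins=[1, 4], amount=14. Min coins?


dp[0]=0; dp[i]=1+min(dp[i-c] for c in coins)
...dp[9]=3, dp[10]=4, dp[11]=5, dp[12]=3, dp[13]=4, dp[14]=5
Minimum coins for 14 = 5


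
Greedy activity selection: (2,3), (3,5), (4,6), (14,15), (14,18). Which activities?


Greedy: pick earliest-ending, then skip overlaps.
Selected (3 activities): [(2, 3), (3, 5), (14, 15)]


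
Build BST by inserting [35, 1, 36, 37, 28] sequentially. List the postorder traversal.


Root = 35; build tree by BST insertion.
Postorder traversal: [28, 1, 37, 36, 35]


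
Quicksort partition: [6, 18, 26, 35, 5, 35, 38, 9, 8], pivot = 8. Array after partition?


Elements <= 8 go left of pivot.
Result: [6, 5, 8, 35, 18, 35, 38, 9, 26], pivot at index 2


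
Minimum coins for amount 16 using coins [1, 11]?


dp[0]=0; dp[i]=1+min(dp[i-c] for c in coins)
...dp[11]=1, dp[12]=2, dp[13]=3, dp[14]=4, dp[15]=5, dp[16]=6
Minimum coins for 16 = 6


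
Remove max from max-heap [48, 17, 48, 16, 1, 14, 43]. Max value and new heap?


Max = 48
Replace root with last, heapify down
Resulting heap: [48, 17, 43, 16, 1, 14]


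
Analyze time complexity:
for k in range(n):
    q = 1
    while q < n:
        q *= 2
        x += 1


Per nesting level: O(n) * O(log n) = O(n log n)
Complexity: O(n log n)


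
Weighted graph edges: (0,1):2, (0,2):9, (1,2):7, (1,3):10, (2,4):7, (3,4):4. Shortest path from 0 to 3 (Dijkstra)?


Dijkstra from 0:
Distances: {0: 0, 1: 2, 2: 9, 3: 12, 4: 16}
Shortest distance to 3 = 12, path = [0, 1, 3]


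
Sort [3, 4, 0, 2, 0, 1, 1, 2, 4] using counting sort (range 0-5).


Count array: [2, 2, 2, 1, 2, 0]
Reconstruct: [0, 0, 1, 1, 2, 2, 3, 4, 4]


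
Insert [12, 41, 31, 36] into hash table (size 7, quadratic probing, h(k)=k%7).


Insertions: 12->slot 5; 41->slot 6; 31->slot 3; 36->slot 1
Table: [None, 36, None, 31, None, 12, 41]


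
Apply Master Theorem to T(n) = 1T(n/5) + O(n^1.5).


a=1, b=5, c=1.5. log_5(1)=0 < c=1.5. Case 3: O(n^c) = O(n^1.500)
Complexity: O(n^1.500)


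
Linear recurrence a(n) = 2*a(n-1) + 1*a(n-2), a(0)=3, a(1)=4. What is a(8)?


Build bottom-up:
...a(6)=367, a(7)=886, a(8)=2*886+1*367=2139


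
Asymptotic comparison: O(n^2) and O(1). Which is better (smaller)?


constant grows slower than quadratic
O(1) is asymptotically smaller; O(n^2) grows faster


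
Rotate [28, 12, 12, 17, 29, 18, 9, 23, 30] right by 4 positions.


Right rotate by 4: [18, 9, 23, 30, 28, 12, 12, 17, 29]


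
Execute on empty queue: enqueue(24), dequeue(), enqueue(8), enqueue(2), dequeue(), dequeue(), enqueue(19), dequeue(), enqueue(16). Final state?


enqueue(24) -> [24]
dequeue() returns 24 -> []
enqueue(8) -> [8]
enqueue(2) -> [8, 2]
dequeue() returns 8 -> [2]
dequeue() returns 2 -> []
enqueue(19) -> [19]
dequeue() returns 19 -> []
enqueue(16) -> [16]
Final queue (front to back): [16]


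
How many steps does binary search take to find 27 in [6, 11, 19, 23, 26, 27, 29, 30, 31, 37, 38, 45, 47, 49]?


Search for 27:
[0,13] mid=6 arr[6]=29
[0,5] mid=2 arr[2]=19
[3,5] mid=4 arr[4]=26
[5,5] mid=5 arr[5]=27
Total: 4 comparisons


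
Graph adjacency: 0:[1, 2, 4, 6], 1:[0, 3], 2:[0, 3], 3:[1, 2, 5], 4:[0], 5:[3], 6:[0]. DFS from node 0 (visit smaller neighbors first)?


DFS stack-based: start with [0]
Visit order: [0, 1, 3, 2, 5, 4, 6]


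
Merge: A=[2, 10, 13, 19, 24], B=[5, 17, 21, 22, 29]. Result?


Compare heads, take smaller each step.
Merged: [2, 5, 10, 13, 17, 19, 21, 22, 24, 29]


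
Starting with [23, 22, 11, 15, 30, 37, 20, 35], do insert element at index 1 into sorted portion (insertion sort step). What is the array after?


After one pass: [22, 23, 11, 15, 30, 37, 20, 35]


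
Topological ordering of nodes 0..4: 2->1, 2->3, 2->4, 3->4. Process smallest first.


Kahn's algorithm, process smallest node first
Order: [0, 2, 1, 3, 4]


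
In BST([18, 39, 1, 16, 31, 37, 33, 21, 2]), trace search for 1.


BST root = 18
Search for 1: compare at each node
Path: [18, 1]


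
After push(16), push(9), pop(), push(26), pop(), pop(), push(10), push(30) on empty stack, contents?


push(16) -> [16]
push(9) -> [16, 9]
pop() returns 9 -> [16]
push(26) -> [16, 26]
pop() returns 26 -> [16]
pop() returns 16 -> []
push(10) -> [10]
push(30) -> [10, 30]
Final stack (bottom to top): [10, 30]


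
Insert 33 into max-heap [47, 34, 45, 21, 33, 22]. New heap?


Append 33: [47, 34, 45, 21, 33, 22, 33]
Bubble up: no swaps needed
Result: [47, 34, 45, 21, 33, 22, 33]


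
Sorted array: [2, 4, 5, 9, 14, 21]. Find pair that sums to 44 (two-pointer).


Two pointers: lo=0, hi=5
No pair sums to 44


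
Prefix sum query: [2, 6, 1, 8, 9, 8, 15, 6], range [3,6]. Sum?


Prefix sums: [0, 2, 8, 9, 17, 26, 34, 49, 55]
Sum[3..6] = prefix[7] - prefix[3] = 49 - 9 = 40


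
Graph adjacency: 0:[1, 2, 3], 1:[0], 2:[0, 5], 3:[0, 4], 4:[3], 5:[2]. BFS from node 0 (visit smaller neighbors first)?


BFS queue: start with [0]
Visit order: [0, 1, 2, 3, 5, 4]


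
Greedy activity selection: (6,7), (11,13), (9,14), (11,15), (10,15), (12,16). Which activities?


Greedy: pick earliest-ending, then skip overlaps.
Selected (2 activities): [(6, 7), (11, 13)]


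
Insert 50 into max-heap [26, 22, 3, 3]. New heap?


Append 50: [26, 22, 3, 3, 50]
Bubble up: swap idx 4(50) with idx 1(22); swap idx 1(50) with idx 0(26)
Result: [50, 26, 3, 3, 22]


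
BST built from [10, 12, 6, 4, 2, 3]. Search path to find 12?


BST root = 10
Search for 12: compare at each node
Path: [10, 12]


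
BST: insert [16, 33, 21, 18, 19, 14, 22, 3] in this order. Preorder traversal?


Root = 16; build tree by BST insertion.
Preorder traversal: [16, 14, 3, 33, 21, 18, 19, 22]


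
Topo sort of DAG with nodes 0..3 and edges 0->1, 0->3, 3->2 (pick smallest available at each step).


Kahn's algorithm, process smallest node first
Order: [0, 1, 3, 2]


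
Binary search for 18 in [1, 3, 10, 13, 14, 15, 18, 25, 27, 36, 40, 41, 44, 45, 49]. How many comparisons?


Search for 18:
[0,14] mid=7 arr[7]=25
[0,6] mid=3 arr[3]=13
[4,6] mid=5 arr[5]=15
[6,6] mid=6 arr[6]=18
Total: 4 comparisons


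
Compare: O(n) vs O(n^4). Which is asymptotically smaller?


linear grows slower than quartic
O(n) is asymptotically smaller; O(n^4) grows faster


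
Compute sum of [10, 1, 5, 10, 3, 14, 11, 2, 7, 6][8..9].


Prefix sums: [0, 10, 11, 16, 26, 29, 43, 54, 56, 63, 69]
Sum[8..9] = prefix[10] - prefix[8] = 69 - 56 = 13


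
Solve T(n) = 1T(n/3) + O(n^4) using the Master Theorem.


a=1, b=3, c=4. log_3(1)=0 < c=4. Case 3: O(n^c) = O(n^4)
Complexity: O(n^4)


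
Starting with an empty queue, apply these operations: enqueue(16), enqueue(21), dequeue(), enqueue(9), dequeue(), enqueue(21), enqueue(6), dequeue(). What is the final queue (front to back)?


enqueue(16) -> [16]
enqueue(21) -> [16, 21]
dequeue() returns 16 -> [21]
enqueue(9) -> [21, 9]
dequeue() returns 21 -> [9]
enqueue(21) -> [9, 21]
enqueue(6) -> [9, 21, 6]
dequeue() returns 9 -> [21, 6]
Final queue (front to back): [21, 6]


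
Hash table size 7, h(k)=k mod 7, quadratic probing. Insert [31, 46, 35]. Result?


Insertions: 31->slot 3; 46->slot 4; 35->slot 0
Table: [35, None, None, 31, 46, None, None]


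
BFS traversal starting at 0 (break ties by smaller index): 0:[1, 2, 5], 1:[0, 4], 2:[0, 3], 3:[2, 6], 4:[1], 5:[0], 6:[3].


BFS queue: start with [0]
Visit order: [0, 1, 2, 5, 4, 3, 6]


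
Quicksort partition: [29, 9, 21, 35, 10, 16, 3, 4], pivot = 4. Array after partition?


Elements <= 4 go left of pivot.
Result: [3, 4, 21, 35, 10, 16, 29, 9], pivot at index 1


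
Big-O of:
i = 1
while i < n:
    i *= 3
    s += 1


Per nesting level: O(log n) = O(log n)
Complexity: O(log n)


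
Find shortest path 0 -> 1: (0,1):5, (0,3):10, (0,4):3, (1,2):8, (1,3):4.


Dijkstra from 0:
Distances: {0: 0, 1: 5, 2: 13, 3: 9, 4: 3}
Shortest distance to 1 = 5, path = [0, 1]


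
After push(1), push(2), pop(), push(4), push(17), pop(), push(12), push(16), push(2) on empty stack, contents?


push(1) -> [1]
push(2) -> [1, 2]
pop() returns 2 -> [1]
push(4) -> [1, 4]
push(17) -> [1, 4, 17]
pop() returns 17 -> [1, 4]
push(12) -> [1, 4, 12]
push(16) -> [1, 4, 12, 16]
push(2) -> [1, 4, 12, 16, 2]
Final stack (bottom to top): [1, 4, 12, 16, 2]


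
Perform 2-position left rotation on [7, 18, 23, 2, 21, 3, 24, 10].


Left rotate by 2: [23, 2, 21, 3, 24, 10, 7, 18]


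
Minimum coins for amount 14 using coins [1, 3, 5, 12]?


dp[0]=0; dp[i]=1+min(dp[i-c] for c in coins)
...dp[9]=3, dp[10]=2, dp[11]=3, dp[12]=1, dp[13]=2, dp[14]=3
Minimum coins for 14 = 3


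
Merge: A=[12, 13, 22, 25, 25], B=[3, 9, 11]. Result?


Compare heads, take smaller each step.
Merged: [3, 9, 11, 12, 13, 22, 25, 25]


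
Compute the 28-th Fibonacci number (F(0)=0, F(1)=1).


F(n)=F(n-1)+F(n-2)
...F(26)=121393, F(27)=196418, F(28)=317811


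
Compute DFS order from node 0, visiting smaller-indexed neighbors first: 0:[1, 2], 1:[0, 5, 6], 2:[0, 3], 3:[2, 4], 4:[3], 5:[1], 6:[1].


DFS stack-based: start with [0]
Visit order: [0, 1, 5, 6, 2, 3, 4]


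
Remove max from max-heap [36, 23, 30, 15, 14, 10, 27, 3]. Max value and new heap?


Max = 36
Replace root with last, heapify down
Resulting heap: [30, 23, 27, 15, 14, 10, 3]


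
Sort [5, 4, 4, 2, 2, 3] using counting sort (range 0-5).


Count array: [0, 0, 2, 1, 2, 1]
Reconstruct: [2, 2, 3, 4, 4, 5]


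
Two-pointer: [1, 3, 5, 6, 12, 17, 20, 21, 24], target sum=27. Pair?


Two pointers: lo=0, hi=8
Found pair: (3, 24) summing to 27


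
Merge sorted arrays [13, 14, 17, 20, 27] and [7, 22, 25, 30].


Compare heads, take smaller each step.
Merged: [7, 13, 14, 17, 20, 22, 25, 27, 30]


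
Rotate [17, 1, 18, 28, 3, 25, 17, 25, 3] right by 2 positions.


Right rotate by 2: [25, 3, 17, 1, 18, 28, 3, 25, 17]


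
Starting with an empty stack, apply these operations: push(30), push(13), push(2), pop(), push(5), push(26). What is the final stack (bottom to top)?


push(30) -> [30]
push(13) -> [30, 13]
push(2) -> [30, 13, 2]
pop() returns 2 -> [30, 13]
push(5) -> [30, 13, 5]
push(26) -> [30, 13, 5, 26]
Final stack (bottom to top): [30, 13, 5, 26]


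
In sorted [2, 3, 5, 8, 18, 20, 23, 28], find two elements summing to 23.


Two pointers: lo=0, hi=7
Found pair: (3, 20) summing to 23


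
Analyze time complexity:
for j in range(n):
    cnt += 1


Per nesting level: O(n) = O(n)
Complexity: O(n)


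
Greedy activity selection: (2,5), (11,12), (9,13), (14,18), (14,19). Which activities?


Greedy: pick earliest-ending, then skip overlaps.
Selected (3 activities): [(2, 5), (11, 12), (14, 18)]


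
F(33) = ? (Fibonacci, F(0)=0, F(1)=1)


F(n)=F(n-1)+F(n-2)
...F(31)=1346269, F(32)=2178309, F(33)=3524578


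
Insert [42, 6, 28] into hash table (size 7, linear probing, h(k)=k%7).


Insertions: 42->slot 0; 6->slot 6; 28->slot 1
Table: [42, 28, None, None, None, None, 6]


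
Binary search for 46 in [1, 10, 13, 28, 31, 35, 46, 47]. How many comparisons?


Search for 46:
[0,7] mid=3 arr[3]=28
[4,7] mid=5 arr[5]=35
[6,7] mid=6 arr[6]=46
Total: 3 comparisons


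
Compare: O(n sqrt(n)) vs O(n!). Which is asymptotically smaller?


n^1.5 grows slower than factorial
O(n sqrt(n)) is asymptotically smaller; O(n!) grows faster


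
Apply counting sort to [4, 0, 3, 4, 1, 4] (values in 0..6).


Count array: [1, 1, 0, 1, 3, 0, 0]
Reconstruct: [0, 1, 3, 4, 4, 4]


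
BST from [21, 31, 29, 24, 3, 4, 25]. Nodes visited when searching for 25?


BST root = 21
Search for 25: compare at each node
Path: [21, 31, 29, 24, 25]


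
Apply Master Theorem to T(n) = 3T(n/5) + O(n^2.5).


a=3, b=5, c=2.5. log_5(3)=0.683 < c=2.5. Case 3: O(n^c) = O(n^2.500)
Complexity: O(n^2.500)


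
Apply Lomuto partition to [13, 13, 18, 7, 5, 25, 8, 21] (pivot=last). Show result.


Elements <= 21 go left of pivot.
Result: [13, 13, 18, 7, 5, 8, 21, 25], pivot at index 6


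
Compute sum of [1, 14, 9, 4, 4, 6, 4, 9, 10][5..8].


Prefix sums: [0, 1, 15, 24, 28, 32, 38, 42, 51, 61]
Sum[5..8] = prefix[9] - prefix[5] = 61 - 32 = 29


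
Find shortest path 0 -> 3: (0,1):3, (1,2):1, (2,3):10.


Dijkstra from 0:
Distances: {0: 0, 1: 3, 2: 4, 3: 14}
Shortest distance to 3 = 14, path = [0, 1, 2, 3]


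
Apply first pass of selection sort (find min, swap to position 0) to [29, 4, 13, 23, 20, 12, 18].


After one pass: [4, 29, 13, 23, 20, 12, 18]


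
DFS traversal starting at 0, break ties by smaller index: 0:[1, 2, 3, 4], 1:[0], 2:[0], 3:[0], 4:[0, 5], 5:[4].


DFS stack-based: start with [0]
Visit order: [0, 1, 2, 3, 4, 5]


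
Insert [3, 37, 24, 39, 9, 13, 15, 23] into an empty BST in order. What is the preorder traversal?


Root = 3; build tree by BST insertion.
Preorder traversal: [3, 37, 24, 9, 13, 15, 23, 39]


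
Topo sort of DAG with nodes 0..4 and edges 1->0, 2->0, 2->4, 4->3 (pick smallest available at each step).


Kahn's algorithm, process smallest node first
Order: [1, 2, 0, 4, 3]


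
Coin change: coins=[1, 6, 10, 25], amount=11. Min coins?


dp[0]=0; dp[i]=1+min(dp[i-c] for c in coins)
...dp[6]=1, dp[7]=2, dp[8]=3, dp[9]=4, dp[10]=1, dp[11]=2
Minimum coins for 11 = 2


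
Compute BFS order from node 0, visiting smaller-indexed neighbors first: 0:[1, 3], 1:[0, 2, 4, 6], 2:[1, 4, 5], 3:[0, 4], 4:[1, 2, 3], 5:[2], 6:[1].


BFS queue: start with [0]
Visit order: [0, 1, 3, 2, 4, 6, 5]


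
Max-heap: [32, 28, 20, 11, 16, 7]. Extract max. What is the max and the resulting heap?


Max = 32
Replace root with last, heapify down
Resulting heap: [28, 16, 20, 11, 7]


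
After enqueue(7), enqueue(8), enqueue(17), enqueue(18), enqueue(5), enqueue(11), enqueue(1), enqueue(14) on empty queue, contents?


enqueue(7) -> [7]
enqueue(8) -> [7, 8]
enqueue(17) -> [7, 8, 17]
enqueue(18) -> [7, 8, 17, 18]
enqueue(5) -> [7, 8, 17, 18, 5]
enqueue(11) -> [7, 8, 17, 18, 5, 11]
enqueue(1) -> [7, 8, 17, 18, 5, 11, 1]
enqueue(14) -> [7, 8, 17, 18, 5, 11, 1, 14]
Final queue (front to back): [7, 8, 17, 18, 5, 11, 1, 14]


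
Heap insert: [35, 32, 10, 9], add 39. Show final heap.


Append 39: [35, 32, 10, 9, 39]
Bubble up: swap idx 4(39) with idx 1(32); swap idx 1(39) with idx 0(35)
Result: [39, 35, 10, 9, 32]


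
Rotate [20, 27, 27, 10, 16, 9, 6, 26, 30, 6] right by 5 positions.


Right rotate by 5: [9, 6, 26, 30, 6, 20, 27, 27, 10, 16]


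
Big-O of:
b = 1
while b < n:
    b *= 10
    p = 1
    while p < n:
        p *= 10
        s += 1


Per nesting level: O(log n) * O(log n) = O((log n)^2)
Complexity: O((log n)^2)


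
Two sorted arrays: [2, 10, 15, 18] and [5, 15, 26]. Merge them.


Compare heads, take smaller each step.
Merged: [2, 5, 10, 15, 15, 18, 26]


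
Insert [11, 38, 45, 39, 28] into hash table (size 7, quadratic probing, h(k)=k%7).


Insertions: 11->slot 4; 38->slot 3; 45->slot 0; 39->slot 5; 28->slot 1
Table: [45, 28, None, 38, 11, 39, None]


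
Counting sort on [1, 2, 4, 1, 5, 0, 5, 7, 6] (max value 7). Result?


Count array: [1, 2, 1, 0, 1, 2, 1, 1]
Reconstruct: [0, 1, 1, 2, 4, 5, 5, 6, 7]


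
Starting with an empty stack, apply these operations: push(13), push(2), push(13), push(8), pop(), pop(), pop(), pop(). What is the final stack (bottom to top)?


push(13) -> [13]
push(2) -> [13, 2]
push(13) -> [13, 2, 13]
push(8) -> [13, 2, 13, 8]
pop() returns 8 -> [13, 2, 13]
pop() returns 13 -> [13, 2]
pop() returns 2 -> [13]
pop() returns 13 -> []
Final stack (bottom to top): []


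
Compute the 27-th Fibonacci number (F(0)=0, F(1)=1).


F(n)=F(n-1)+F(n-2)
...F(25)=75025, F(26)=121393, F(27)=196418


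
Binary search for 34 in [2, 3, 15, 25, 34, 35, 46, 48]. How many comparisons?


Search for 34:
[0,7] mid=3 arr[3]=25
[4,7] mid=5 arr[5]=35
[4,4] mid=4 arr[4]=34
Total: 3 comparisons


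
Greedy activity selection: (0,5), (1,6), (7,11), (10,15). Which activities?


Greedy: pick earliest-ending, then skip overlaps.
Selected (2 activities): [(0, 5), (7, 11)]


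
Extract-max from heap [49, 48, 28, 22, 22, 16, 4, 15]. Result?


Max = 49
Replace root with last, heapify down
Resulting heap: [48, 22, 28, 15, 22, 16, 4]


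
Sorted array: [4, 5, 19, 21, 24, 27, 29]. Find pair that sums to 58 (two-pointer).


Two pointers: lo=0, hi=6
No pair sums to 58


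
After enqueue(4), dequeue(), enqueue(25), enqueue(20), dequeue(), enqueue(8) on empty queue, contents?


enqueue(4) -> [4]
dequeue() returns 4 -> []
enqueue(25) -> [25]
enqueue(20) -> [25, 20]
dequeue() returns 25 -> [20]
enqueue(8) -> [20, 8]
Final queue (front to back): [20, 8]


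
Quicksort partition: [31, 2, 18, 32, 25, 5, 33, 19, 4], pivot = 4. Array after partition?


Elements <= 4 go left of pivot.
Result: [2, 4, 18, 32, 25, 5, 33, 19, 31], pivot at index 1


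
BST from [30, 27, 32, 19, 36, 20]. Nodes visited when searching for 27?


BST root = 30
Search for 27: compare at each node
Path: [30, 27]


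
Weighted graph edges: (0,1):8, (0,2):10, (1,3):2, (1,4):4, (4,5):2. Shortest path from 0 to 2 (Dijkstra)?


Dijkstra from 0:
Distances: {0: 0, 1: 8, 2: 10, 3: 10, 4: 12, 5: 14}
Shortest distance to 2 = 10, path = [0, 2]


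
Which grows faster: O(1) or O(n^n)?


constant grows slower than n^n
O(1) is asymptotically smaller; O(n^n) grows faster


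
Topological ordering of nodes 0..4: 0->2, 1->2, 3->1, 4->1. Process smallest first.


Kahn's algorithm, process smallest node first
Order: [0, 3, 4, 1, 2]


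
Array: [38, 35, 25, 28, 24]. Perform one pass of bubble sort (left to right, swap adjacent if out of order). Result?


After one pass: [35, 25, 28, 24, 38]


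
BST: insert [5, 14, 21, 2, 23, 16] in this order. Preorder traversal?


Root = 5; build tree by BST insertion.
Preorder traversal: [5, 2, 14, 21, 16, 23]


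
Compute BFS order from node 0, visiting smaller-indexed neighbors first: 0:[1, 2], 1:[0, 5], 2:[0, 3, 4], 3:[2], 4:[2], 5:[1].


BFS queue: start with [0]
Visit order: [0, 1, 2, 5, 3, 4]


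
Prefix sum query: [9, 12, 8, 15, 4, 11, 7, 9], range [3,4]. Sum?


Prefix sums: [0, 9, 21, 29, 44, 48, 59, 66, 75]
Sum[3..4] = prefix[5] - prefix[3] = 48 - 29 = 19


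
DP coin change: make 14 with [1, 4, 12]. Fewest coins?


dp[0]=0; dp[i]=1+min(dp[i-c] for c in coins)
...dp[9]=3, dp[10]=4, dp[11]=5, dp[12]=1, dp[13]=2, dp[14]=3
Minimum coins for 14 = 3


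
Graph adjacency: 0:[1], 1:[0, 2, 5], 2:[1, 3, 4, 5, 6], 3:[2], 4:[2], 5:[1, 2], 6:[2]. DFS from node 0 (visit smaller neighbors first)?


DFS stack-based: start with [0]
Visit order: [0, 1, 2, 3, 4, 5, 6]


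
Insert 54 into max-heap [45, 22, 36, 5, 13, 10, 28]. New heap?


Append 54: [45, 22, 36, 5, 13, 10, 28, 54]
Bubble up: swap idx 7(54) with idx 3(5); swap idx 3(54) with idx 1(22); swap idx 1(54) with idx 0(45)
Result: [54, 45, 36, 22, 13, 10, 28, 5]


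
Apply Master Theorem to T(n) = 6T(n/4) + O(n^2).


a=6, b=4, c=2. log_4(6)=1.292 < c=2. Case 3: O(n^c) = O(n^2)
Complexity: O(n^2)


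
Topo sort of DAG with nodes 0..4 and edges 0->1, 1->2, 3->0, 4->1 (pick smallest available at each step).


Kahn's algorithm, process smallest node first
Order: [3, 0, 4, 1, 2]


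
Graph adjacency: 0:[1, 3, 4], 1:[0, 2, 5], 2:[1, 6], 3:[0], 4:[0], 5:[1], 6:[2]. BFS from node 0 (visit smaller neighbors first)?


BFS queue: start with [0]
Visit order: [0, 1, 3, 4, 2, 5, 6]


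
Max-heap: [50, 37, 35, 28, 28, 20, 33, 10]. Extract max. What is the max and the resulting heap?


Max = 50
Replace root with last, heapify down
Resulting heap: [37, 28, 35, 10, 28, 20, 33]


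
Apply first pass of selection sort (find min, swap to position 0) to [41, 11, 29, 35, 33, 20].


After one pass: [11, 41, 29, 35, 33, 20]


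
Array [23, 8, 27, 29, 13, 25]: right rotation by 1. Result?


Right rotate by 1: [25, 23, 8, 27, 29, 13]


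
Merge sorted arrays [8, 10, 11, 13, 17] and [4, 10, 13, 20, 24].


Compare heads, take smaller each step.
Merged: [4, 8, 10, 10, 11, 13, 13, 17, 20, 24]


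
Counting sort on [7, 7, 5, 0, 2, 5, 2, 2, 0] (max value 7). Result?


Count array: [2, 0, 3, 0, 0, 2, 0, 2]
Reconstruct: [0, 0, 2, 2, 2, 5, 5, 7, 7]


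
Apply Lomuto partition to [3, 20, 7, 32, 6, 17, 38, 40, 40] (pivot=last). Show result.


Elements <= 40 go left of pivot.
Result: [3, 20, 7, 32, 6, 17, 38, 40, 40], pivot at index 8


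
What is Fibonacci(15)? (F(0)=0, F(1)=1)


F(n)=F(n-1)+F(n-2)
...F(13)=233, F(14)=377, F(15)=610


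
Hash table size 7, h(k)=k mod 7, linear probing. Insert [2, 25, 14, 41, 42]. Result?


Insertions: 2->slot 2; 25->slot 4; 14->slot 0; 41->slot 6; 42->slot 1
Table: [14, 42, 2, None, 25, None, 41]


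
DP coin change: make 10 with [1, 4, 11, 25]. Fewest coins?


dp[0]=0; dp[i]=1+min(dp[i-c] for c in coins)
...dp[5]=2, dp[6]=3, dp[7]=4, dp[8]=2, dp[9]=3, dp[10]=4
Minimum coins for 10 = 4


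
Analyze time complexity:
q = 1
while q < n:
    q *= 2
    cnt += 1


Per nesting level: O(log n) = O(log n)
Complexity: O(log n)


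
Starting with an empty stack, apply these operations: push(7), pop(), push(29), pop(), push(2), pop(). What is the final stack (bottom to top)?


push(7) -> [7]
pop() returns 7 -> []
push(29) -> [29]
pop() returns 29 -> []
push(2) -> [2]
pop() returns 2 -> []
Final stack (bottom to top): []


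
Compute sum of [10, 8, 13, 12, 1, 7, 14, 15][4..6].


Prefix sums: [0, 10, 18, 31, 43, 44, 51, 65, 80]
Sum[4..6] = prefix[7] - prefix[4] = 65 - 43 = 22


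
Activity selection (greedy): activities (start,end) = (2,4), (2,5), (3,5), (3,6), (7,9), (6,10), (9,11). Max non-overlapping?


Greedy: pick earliest-ending, then skip overlaps.
Selected (3 activities): [(2, 4), (7, 9), (9, 11)]


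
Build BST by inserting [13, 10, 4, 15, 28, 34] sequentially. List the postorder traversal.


Root = 13; build tree by BST insertion.
Postorder traversal: [4, 10, 34, 28, 15, 13]


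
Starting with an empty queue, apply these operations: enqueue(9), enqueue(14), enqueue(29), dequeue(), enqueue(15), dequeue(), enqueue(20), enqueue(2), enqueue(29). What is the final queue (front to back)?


enqueue(9) -> [9]
enqueue(14) -> [9, 14]
enqueue(29) -> [9, 14, 29]
dequeue() returns 9 -> [14, 29]
enqueue(15) -> [14, 29, 15]
dequeue() returns 14 -> [29, 15]
enqueue(20) -> [29, 15, 20]
enqueue(2) -> [29, 15, 20, 2]
enqueue(29) -> [29, 15, 20, 2, 29]
Final queue (front to back): [29, 15, 20, 2, 29]


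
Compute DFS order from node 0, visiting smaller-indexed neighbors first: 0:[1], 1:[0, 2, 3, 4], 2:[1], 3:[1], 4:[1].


DFS stack-based: start with [0]
Visit order: [0, 1, 2, 3, 4]


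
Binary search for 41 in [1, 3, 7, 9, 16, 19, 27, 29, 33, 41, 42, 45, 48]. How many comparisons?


Search for 41:
[0,12] mid=6 arr[6]=27
[7,12] mid=9 arr[9]=41
Total: 2 comparisons


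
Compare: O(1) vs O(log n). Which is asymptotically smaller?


constant grows slower than logarithmic
O(1) is asymptotically smaller; O(log n) grows faster


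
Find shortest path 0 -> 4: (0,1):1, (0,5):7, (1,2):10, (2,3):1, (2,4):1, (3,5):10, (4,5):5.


Dijkstra from 0:
Distances: {0: 0, 1: 1, 2: 11, 3: 12, 4: 12, 5: 7}
Shortest distance to 4 = 12, path = [0, 5, 4]


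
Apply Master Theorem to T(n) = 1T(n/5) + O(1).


a=1, b=5, c=0. log_5(1)=0 = c=0. Case 2: O(n^c log n) = O(log n)
Complexity: O(log n)


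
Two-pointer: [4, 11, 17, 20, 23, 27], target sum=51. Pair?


Two pointers: lo=0, hi=5
No pair sums to 51


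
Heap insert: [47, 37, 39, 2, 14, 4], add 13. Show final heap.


Append 13: [47, 37, 39, 2, 14, 4, 13]
Bubble up: no swaps needed
Result: [47, 37, 39, 2, 14, 4, 13]


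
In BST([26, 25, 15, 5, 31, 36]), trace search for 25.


BST root = 26
Search for 25: compare at each node
Path: [26, 25]


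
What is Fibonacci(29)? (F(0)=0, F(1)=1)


F(n)=F(n-1)+F(n-2)
...F(27)=196418, F(28)=317811, F(29)=514229


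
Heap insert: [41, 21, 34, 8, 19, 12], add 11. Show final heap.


Append 11: [41, 21, 34, 8, 19, 12, 11]
Bubble up: no swaps needed
Result: [41, 21, 34, 8, 19, 12, 11]


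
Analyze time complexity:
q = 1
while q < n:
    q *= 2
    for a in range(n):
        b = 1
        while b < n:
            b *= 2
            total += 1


Per nesting level: O(log n) * O(n) * O(log n) = O(n (log n)^2)
Complexity: O(n (log n)^2)


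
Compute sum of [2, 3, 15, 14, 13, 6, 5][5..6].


Prefix sums: [0, 2, 5, 20, 34, 47, 53, 58]
Sum[5..6] = prefix[7] - prefix[5] = 58 - 47 = 11


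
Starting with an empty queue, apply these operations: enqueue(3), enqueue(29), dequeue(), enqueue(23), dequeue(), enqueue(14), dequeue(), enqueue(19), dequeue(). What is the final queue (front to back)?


enqueue(3) -> [3]
enqueue(29) -> [3, 29]
dequeue() returns 3 -> [29]
enqueue(23) -> [29, 23]
dequeue() returns 29 -> [23]
enqueue(14) -> [23, 14]
dequeue() returns 23 -> [14]
enqueue(19) -> [14, 19]
dequeue() returns 14 -> [19]
Final queue (front to back): [19]


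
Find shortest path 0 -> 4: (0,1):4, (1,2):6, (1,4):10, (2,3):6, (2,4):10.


Dijkstra from 0:
Distances: {0: 0, 1: 4, 2: 10, 3: 16, 4: 14}
Shortest distance to 4 = 14, path = [0, 1, 4]


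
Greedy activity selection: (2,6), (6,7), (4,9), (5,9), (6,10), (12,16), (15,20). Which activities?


Greedy: pick earliest-ending, then skip overlaps.
Selected (3 activities): [(2, 6), (6, 7), (12, 16)]


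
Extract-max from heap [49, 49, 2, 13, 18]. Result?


Max = 49
Replace root with last, heapify down
Resulting heap: [49, 18, 2, 13]


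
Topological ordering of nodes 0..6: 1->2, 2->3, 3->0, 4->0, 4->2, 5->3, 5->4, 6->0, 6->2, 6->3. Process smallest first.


Kahn's algorithm, process smallest node first
Order: [1, 5, 4, 6, 2, 3, 0]


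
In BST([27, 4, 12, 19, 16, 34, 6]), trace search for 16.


BST root = 27
Search for 16: compare at each node
Path: [27, 4, 12, 19, 16]


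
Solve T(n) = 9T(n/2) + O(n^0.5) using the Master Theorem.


a=9, b=2, c=0.5. log_2(9)=3.170 > c=0.5. Case 1: O(n^log_b(a)) = O(n^3.170)
Complexity: O(n^3.170)


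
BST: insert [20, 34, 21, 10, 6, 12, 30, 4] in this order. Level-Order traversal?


Root = 20; build tree by BST insertion.
Level-Order traversal: [20, 10, 34, 6, 12, 21, 4, 30]


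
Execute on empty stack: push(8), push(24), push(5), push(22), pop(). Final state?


push(8) -> [8]
push(24) -> [8, 24]
push(5) -> [8, 24, 5]
push(22) -> [8, 24, 5, 22]
pop() returns 22 -> [8, 24, 5]
Final stack (bottom to top): [8, 24, 5]


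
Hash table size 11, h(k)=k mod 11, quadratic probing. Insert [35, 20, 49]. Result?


Insertions: 35->slot 2; 20->slot 9; 49->slot 5
Table: [None, None, 35, None, None, 49, None, None, None, 20, None]


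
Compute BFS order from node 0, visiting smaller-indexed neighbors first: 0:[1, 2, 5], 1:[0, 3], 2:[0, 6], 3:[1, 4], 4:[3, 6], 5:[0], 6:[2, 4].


BFS queue: start with [0]
Visit order: [0, 1, 2, 5, 3, 6, 4]


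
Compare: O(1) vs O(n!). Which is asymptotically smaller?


constant grows slower than factorial
O(1) is asymptotically smaller; O(n!) grows faster


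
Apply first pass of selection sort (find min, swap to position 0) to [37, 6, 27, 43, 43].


After one pass: [6, 37, 27, 43, 43]


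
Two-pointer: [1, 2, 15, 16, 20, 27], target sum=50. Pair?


Two pointers: lo=0, hi=5
No pair sums to 50


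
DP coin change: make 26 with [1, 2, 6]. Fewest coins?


dp[0]=0; dp[i]=1+min(dp[i-c] for c in coins)
...dp[21]=5, dp[22]=5, dp[23]=6, dp[24]=4, dp[25]=5, dp[26]=5
Minimum coins for 26 = 5


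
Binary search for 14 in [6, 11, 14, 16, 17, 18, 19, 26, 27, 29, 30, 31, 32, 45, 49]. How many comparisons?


Search for 14:
[0,14] mid=7 arr[7]=26
[0,6] mid=3 arr[3]=16
[0,2] mid=1 arr[1]=11
[2,2] mid=2 arr[2]=14
Total: 4 comparisons


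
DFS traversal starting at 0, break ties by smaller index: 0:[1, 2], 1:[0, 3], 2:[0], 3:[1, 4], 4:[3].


DFS stack-based: start with [0]
Visit order: [0, 1, 3, 4, 2]


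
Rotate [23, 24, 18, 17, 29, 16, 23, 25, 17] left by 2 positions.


Left rotate by 2: [18, 17, 29, 16, 23, 25, 17, 23, 24]


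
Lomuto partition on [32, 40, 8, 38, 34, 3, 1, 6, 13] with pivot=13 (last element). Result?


Elements <= 13 go left of pivot.
Result: [8, 3, 1, 6, 13, 40, 32, 38, 34], pivot at index 4


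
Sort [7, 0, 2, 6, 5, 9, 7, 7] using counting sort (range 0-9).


Count array: [1, 0, 1, 0, 0, 1, 1, 3, 0, 1]
Reconstruct: [0, 2, 5, 6, 7, 7, 7, 9]


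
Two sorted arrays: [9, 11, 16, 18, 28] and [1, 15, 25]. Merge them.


Compare heads, take smaller each step.
Merged: [1, 9, 11, 15, 16, 18, 25, 28]


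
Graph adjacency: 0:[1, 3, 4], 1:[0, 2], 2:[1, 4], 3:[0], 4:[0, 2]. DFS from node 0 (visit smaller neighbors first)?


DFS stack-based: start with [0]
Visit order: [0, 1, 2, 4, 3]


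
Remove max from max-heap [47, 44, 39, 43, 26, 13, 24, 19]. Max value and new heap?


Max = 47
Replace root with last, heapify down
Resulting heap: [44, 43, 39, 19, 26, 13, 24]


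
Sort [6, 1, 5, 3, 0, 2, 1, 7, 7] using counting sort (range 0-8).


Count array: [1, 2, 1, 1, 0, 1, 1, 2, 0]
Reconstruct: [0, 1, 1, 2, 3, 5, 6, 7, 7]


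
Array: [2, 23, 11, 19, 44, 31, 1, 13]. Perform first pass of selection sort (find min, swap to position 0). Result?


After one pass: [1, 23, 11, 19, 44, 31, 2, 13]


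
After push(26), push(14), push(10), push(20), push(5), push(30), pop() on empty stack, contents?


push(26) -> [26]
push(14) -> [26, 14]
push(10) -> [26, 14, 10]
push(20) -> [26, 14, 10, 20]
push(5) -> [26, 14, 10, 20, 5]
push(30) -> [26, 14, 10, 20, 5, 30]
pop() returns 30 -> [26, 14, 10, 20, 5]
Final stack (bottom to top): [26, 14, 10, 20, 5]


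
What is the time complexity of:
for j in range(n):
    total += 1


Per nesting level: O(n) = O(n)
Complexity: O(n)


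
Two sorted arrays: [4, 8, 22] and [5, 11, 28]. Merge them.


Compare heads, take smaller each step.
Merged: [4, 5, 8, 11, 22, 28]


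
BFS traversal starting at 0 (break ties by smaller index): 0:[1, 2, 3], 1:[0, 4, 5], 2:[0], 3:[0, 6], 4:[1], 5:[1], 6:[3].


BFS queue: start with [0]
Visit order: [0, 1, 2, 3, 4, 5, 6]


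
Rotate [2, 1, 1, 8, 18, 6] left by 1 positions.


Left rotate by 1: [1, 1, 8, 18, 6, 2]


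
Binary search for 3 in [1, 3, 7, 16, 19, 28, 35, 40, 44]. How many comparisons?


Search for 3:
[0,8] mid=4 arr[4]=19
[0,3] mid=1 arr[1]=3
Total: 2 comparisons


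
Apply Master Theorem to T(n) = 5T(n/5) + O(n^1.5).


a=5, b=5, c=1.5. log_5(5)=1 < c=1.5. Case 3: O(n^c) = O(n^1.500)
Complexity: O(n^1.500)


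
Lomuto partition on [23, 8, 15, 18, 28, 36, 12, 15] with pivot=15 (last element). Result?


Elements <= 15 go left of pivot.
Result: [8, 15, 12, 15, 28, 36, 23, 18], pivot at index 3


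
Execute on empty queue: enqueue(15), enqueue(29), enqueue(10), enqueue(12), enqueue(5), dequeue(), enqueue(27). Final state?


enqueue(15) -> [15]
enqueue(29) -> [15, 29]
enqueue(10) -> [15, 29, 10]
enqueue(12) -> [15, 29, 10, 12]
enqueue(5) -> [15, 29, 10, 12, 5]
dequeue() returns 15 -> [29, 10, 12, 5]
enqueue(27) -> [29, 10, 12, 5, 27]
Final queue (front to back): [29, 10, 12, 5, 27]
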